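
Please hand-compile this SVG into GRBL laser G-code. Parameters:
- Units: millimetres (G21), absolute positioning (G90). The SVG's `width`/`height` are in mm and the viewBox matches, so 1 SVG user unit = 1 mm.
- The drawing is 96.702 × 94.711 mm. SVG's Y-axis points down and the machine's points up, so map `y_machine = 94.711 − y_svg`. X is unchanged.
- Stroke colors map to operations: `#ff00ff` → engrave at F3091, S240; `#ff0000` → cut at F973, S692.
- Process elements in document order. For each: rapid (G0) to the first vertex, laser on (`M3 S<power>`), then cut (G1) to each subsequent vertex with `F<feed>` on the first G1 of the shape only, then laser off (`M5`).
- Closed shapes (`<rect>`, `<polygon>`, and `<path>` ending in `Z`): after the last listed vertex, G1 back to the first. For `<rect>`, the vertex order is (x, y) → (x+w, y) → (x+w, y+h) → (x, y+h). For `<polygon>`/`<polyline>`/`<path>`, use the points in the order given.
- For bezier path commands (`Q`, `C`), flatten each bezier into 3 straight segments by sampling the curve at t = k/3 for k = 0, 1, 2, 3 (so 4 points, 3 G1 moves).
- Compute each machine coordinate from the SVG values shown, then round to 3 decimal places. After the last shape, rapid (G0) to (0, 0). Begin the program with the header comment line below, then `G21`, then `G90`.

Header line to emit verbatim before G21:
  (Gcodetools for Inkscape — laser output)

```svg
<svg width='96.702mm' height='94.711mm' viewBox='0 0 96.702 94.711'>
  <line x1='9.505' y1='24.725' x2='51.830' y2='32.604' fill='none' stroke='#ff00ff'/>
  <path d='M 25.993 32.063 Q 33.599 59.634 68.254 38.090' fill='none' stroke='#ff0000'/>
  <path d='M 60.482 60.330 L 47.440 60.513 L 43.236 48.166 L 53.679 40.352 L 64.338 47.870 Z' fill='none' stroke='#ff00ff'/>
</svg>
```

(Gcodetools for Inkscape — laser output)
G21
G90
G0 X9.505 Y69.986
M3 S240
G1 X51.830 Y62.107 F3091
M5
G0 X25.993 Y62.648
M3 S692
G1 X34.069 Y49.725 F973
G1 X48.156 Y47.716
G1 X68.254 Y56.621
M5
G0 X60.482 Y34.381
M3 S240
G1 X47.440 Y34.198 F3091
G1 X43.236 Y46.545
G1 X53.679 Y54.359
G1 X64.338 Y46.841
G1 X60.482 Y34.381
M5
G0 X0.000 Y0.000

Since the viewBox matches the mm dimensions, user units are millimetres directly. The only transform is the Y-flip y_m = 94.711 − y_svg.

Shape 1 is a line segment drawn with `<line>`. Its stroke #ff00ff means engrave at S240, F3091. After flipping Y the toolpath is (9.505,69.986) → (51.830,62.107).

Shape 2 is a quadratic bezier drawn with `<path>`. Its stroke #ff0000 means cut at S692, F973. After flipping Y the toolpath is (25.993,62.648) → (34.069,49.725) → (48.156,47.716) → (68.254,56.621).

Shape 3 is a regular polygon drawn with `<path>`. Its stroke #ff00ff means engrave at S240, F3091. After flipping Y the toolpath is (60.482,34.381) → (47.440,34.198) → (43.236,46.545) → (53.679,54.359) → (64.338,46.841) → (60.482,34.381), returning to the start.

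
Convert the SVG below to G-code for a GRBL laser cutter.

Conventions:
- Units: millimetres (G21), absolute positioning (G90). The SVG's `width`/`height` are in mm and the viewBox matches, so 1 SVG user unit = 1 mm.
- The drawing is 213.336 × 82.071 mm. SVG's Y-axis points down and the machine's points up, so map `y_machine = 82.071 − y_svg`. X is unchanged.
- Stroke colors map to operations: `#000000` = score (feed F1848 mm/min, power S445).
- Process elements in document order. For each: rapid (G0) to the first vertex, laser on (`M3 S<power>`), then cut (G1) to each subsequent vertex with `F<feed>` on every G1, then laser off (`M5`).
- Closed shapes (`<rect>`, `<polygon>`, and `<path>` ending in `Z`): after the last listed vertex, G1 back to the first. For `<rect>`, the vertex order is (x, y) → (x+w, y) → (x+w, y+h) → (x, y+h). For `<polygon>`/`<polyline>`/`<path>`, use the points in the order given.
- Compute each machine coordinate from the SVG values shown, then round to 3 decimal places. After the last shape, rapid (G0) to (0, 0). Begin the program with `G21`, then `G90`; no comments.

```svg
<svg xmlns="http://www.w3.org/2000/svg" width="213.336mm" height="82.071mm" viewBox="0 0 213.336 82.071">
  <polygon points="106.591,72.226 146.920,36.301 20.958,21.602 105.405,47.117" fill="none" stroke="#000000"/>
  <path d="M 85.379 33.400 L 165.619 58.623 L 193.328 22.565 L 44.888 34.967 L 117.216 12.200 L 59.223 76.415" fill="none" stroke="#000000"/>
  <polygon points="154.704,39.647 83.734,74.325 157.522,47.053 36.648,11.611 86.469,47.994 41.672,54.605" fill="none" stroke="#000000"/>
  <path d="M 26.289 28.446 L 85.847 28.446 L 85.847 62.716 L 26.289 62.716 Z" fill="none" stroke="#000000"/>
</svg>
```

viewBox `0 0 213.336 82.071` with mm width/height → 1 unit = 1 mm. Flip: y_m = 82.071 − y_svg.

**Shape 1** — `<polygon>` closed polygon, stroke `#000000` → score (S445, F1848). Machine vertices: (106.591,9.845) → (146.920,45.770) → (20.958,60.469) → (105.405,34.954) → (106.591,9.845). Closed: final G1 returns to the first vertex.

**Shape 2** — `<path>` open polyline, stroke `#000000` → score (S445, F1848). Machine vertices: (85.379,48.671) → (165.619,23.448) → (193.328,59.506) → (44.888,47.104) → (117.216,69.871) → (59.223,5.656). Open path.

**Shape 3** — `<polygon>` closed polygon, stroke `#000000` → score (S445, F1848). Machine vertices: (154.704,42.424) → (83.734,7.746) → (157.522,35.018) → (36.648,70.460) → (86.469,34.077) → (41.672,27.466) → (154.704,42.424). Closed: final G1 returns to the first vertex.

**Shape 4** — `<path>` rectangle, stroke `#000000` → score (S445, F1848). Machine vertices: (26.289,53.625) → (85.847,53.625) → (85.847,19.355) → (26.289,19.355) → (26.289,53.625). Closed: final G1 returns to the first vertex.

G21
G90
G0 X106.591 Y9.845
M3 S445
G1 X146.920 Y45.770 F1848
G1 X20.958 Y60.469 F1848
G1 X105.405 Y34.954 F1848
G1 X106.591 Y9.845 F1848
M5
G0 X85.379 Y48.671
M3 S445
G1 X165.619 Y23.448 F1848
G1 X193.328 Y59.506 F1848
G1 X44.888 Y47.104 F1848
G1 X117.216 Y69.871 F1848
G1 X59.223 Y5.656 F1848
M5
G0 X154.704 Y42.424
M3 S445
G1 X83.734 Y7.746 F1848
G1 X157.522 Y35.018 F1848
G1 X36.648 Y70.460 F1848
G1 X86.469 Y34.077 F1848
G1 X41.672 Y27.466 F1848
G1 X154.704 Y42.424 F1848
M5
G0 X26.289 Y53.625
M3 S445
G1 X85.847 Y53.625 F1848
G1 X85.847 Y19.355 F1848
G1 X26.289 Y19.355 F1848
G1 X26.289 Y53.625 F1848
M5
G0 X0.000 Y0.000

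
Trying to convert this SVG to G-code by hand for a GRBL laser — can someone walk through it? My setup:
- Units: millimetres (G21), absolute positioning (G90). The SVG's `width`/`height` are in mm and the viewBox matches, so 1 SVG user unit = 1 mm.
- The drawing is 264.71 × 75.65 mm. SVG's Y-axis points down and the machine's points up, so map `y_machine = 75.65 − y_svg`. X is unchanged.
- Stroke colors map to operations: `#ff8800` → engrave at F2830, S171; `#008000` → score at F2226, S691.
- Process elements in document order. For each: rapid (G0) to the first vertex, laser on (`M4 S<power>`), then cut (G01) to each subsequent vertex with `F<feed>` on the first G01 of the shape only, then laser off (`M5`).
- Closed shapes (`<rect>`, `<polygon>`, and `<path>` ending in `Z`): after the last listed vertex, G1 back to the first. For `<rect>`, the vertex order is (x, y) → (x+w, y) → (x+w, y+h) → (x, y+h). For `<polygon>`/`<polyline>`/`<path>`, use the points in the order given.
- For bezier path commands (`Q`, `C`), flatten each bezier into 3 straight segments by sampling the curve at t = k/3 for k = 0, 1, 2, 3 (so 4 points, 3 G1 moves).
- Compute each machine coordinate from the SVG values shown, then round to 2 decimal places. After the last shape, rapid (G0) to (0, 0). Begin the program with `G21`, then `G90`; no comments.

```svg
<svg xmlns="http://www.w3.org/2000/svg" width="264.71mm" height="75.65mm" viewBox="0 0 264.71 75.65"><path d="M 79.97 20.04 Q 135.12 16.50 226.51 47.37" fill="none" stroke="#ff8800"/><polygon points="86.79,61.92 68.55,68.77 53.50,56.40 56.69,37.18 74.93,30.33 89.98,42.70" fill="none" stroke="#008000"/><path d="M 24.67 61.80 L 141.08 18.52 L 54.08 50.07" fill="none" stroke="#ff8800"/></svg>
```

G21
G90
G0 X79.97 Y55.61
M4 S171
G01 X120.76 Y54.15 F2830
G01 X169.61 Y45.04
G01 X226.51 Y28.28
M5
G0 X86.79 Y13.73
M4 S691
G01 X68.55 Y6.88 F2226
G01 X53.50 Y19.25
G01 X56.69 Y38.47
G01 X74.93 Y45.32
G01 X89.98 Y32.95
G01 X86.79 Y13.73
M5
G0 X24.67 Y13.85
M4 S171
G01 X141.08 Y57.13 F2830
G01 X54.08 Y25.58
M5
G0 X0.00 Y0.00

Since the viewBox matches the mm dimensions, user units are millimetres directly. The only transform is the Y-flip y_m = 75.65 − y_svg.

Shape 1 is a quadratic bezier drawn with `<path>`. Its stroke #ff8800 means engrave at S171, F2830. After flipping Y the toolpath is (79.97,55.61) → (120.76,54.15) → (169.61,45.04) → (226.51,28.28).

Shape 2 is a regular polygon drawn with `<polygon>`. Its stroke #008000 means score at S691, F2226. After flipping Y the toolpath is (86.79,13.73) → (68.55,6.88) → (53.50,19.25) → (56.69,38.47) → (74.93,45.32) → (89.98,32.95) → (86.79,13.73), returning to the start.

Shape 3 is a open polyline drawn with `<path>`. Its stroke #ff8800 means engrave at S171, F2830. After flipping Y the toolpath is (24.67,13.85) → (141.08,57.13) → (54.08,25.58).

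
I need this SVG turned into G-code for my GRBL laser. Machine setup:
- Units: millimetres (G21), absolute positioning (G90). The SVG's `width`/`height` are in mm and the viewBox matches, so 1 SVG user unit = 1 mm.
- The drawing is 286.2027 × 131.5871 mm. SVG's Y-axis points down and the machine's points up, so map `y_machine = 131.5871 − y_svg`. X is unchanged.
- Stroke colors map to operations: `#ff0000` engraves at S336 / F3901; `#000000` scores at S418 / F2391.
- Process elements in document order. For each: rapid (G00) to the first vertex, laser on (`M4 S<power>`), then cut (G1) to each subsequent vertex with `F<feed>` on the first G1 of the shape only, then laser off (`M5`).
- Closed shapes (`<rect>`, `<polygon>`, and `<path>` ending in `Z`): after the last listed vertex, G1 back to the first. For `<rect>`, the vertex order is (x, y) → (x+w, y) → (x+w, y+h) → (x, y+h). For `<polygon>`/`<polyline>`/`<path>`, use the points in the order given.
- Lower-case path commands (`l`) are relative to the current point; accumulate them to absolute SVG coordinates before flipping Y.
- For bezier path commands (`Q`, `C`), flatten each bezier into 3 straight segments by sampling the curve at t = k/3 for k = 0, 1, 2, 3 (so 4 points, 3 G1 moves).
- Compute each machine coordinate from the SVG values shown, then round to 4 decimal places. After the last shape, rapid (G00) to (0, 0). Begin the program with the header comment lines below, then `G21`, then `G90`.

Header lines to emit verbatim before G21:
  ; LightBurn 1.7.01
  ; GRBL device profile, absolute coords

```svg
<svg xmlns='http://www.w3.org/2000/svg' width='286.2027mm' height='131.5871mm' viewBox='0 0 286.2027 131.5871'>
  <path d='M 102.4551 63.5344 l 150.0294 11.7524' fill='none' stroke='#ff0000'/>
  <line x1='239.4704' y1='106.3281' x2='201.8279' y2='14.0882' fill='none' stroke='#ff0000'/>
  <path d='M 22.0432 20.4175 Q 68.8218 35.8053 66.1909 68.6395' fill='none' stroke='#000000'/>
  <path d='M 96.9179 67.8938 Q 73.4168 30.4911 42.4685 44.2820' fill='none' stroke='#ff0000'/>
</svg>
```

1 u = 1 mm; y_m = 131.5871 − y.

[1] `<path>` line segment, #ff0000→engrave S336 F3901: (102.4551,68.0527) → (252.4845,56.3003)

[2] `<line>` line segment, #ff0000→engrave S336 F3901: (239.4704,25.2590) → (201.8279,117.4989)

[3] `<path>` quadratic bezier, #000000→score S418 F2391: (22.0432,111.1696) → (47.7390,98.9726) → (62.4549,82.8986) → (66.1909,62.9476)

[4] `<path>` quadratic bezier, #ff0000→engrave S336 F3901: (96.9179,63.6933) → (80.4230,82.9403) → (62.2732,90.8109) → (42.4685,87.3051)

; LightBurn 1.7.01
; GRBL device profile, absolute coords
G21
G90
G00 X102.4551 Y68.0527
M4 S336
G1 X252.4845 Y56.3003 F3901
M5
G00 X239.4704 Y25.2590
M4 S336
G1 X201.8279 Y117.4989 F3901
M5
G00 X22.0432 Y111.1696
M4 S418
G1 X47.7390 Y98.9726 F2391
G1 X62.4549 Y82.8986
G1 X66.1909 Y62.9476
M5
G00 X96.9179 Y63.6933
M4 S336
G1 X80.4230 Y82.9403 F3901
G1 X62.2732 Y90.8109
G1 X42.4685 Y87.3051
M5
G00 X0.0000 Y0.0000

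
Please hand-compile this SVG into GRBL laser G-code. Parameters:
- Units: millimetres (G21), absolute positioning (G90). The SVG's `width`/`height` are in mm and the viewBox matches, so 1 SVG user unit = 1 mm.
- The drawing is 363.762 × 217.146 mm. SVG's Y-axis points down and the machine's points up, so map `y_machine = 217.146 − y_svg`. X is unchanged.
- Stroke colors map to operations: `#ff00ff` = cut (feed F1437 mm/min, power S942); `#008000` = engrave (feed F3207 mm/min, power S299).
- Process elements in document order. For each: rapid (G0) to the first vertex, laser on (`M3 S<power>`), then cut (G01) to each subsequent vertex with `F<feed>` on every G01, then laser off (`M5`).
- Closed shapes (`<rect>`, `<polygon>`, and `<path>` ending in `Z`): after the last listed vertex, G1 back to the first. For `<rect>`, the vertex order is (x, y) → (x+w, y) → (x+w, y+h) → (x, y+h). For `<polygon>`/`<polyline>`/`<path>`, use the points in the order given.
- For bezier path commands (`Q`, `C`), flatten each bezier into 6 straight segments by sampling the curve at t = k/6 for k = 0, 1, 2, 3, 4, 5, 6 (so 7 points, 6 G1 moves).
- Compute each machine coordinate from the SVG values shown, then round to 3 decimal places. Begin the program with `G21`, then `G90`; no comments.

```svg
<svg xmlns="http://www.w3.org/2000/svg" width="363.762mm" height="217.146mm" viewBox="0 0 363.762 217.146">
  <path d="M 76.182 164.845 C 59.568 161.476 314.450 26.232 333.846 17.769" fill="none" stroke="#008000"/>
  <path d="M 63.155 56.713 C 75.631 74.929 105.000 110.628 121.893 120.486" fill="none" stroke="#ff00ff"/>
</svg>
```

viewBox `0 0 363.762 217.146` with mm width/height → 1 unit = 1 mm. Flip: y_m = 217.146 − y_svg.

**Shape 1** — `<path>` cubic bezier, stroke `#008000` → engrave (S299, F3207). Control points (SVG): P0=(76.182,164.845), P1=(59.568,161.476), P2=(314.450,26.232), P3=(333.846,17.769); sampled at t=k/6. Machine vertices: (76.182,52.301) → (88.153,63.778) → (131.290,90.048) → (191.510,123.929) → (254.732,158.234) → (306.871,185.778) → (333.846,199.377). Open path.

**Shape 2** — `<path>` cubic bezier, stroke `#ff00ff` → cut (S942, F1437). Control points (SVG): P0=(63.155,56.713), P1=(75.631,74.929), P2=(105.000,110.628), P3=(121.893,120.486); sampled at t=k/6. Machine vertices: (63.155,160.433) → (70.665,150.069) → (80.174,137.994) → (90.868,125.412) → (101.929,113.527) → (112.543,103.542) → (121.893,96.660). Open path.

G21
G90
G0 X76.182 Y52.301
M3 S299
G01 X88.153 Y63.778 F3207
G01 X131.290 Y90.048 F3207
G01 X191.510 Y123.929 F3207
G01 X254.732 Y158.234 F3207
G01 X306.871 Y185.778 F3207
G01 X333.846 Y199.377 F3207
M5
G0 X63.155 Y160.433
M3 S942
G01 X70.665 Y150.069 F1437
G01 X80.174 Y137.994 F1437
G01 X90.868 Y125.412 F1437
G01 X101.929 Y113.527 F1437
G01 X112.543 Y103.542 F1437
G01 X121.893 Y96.660 F1437
M5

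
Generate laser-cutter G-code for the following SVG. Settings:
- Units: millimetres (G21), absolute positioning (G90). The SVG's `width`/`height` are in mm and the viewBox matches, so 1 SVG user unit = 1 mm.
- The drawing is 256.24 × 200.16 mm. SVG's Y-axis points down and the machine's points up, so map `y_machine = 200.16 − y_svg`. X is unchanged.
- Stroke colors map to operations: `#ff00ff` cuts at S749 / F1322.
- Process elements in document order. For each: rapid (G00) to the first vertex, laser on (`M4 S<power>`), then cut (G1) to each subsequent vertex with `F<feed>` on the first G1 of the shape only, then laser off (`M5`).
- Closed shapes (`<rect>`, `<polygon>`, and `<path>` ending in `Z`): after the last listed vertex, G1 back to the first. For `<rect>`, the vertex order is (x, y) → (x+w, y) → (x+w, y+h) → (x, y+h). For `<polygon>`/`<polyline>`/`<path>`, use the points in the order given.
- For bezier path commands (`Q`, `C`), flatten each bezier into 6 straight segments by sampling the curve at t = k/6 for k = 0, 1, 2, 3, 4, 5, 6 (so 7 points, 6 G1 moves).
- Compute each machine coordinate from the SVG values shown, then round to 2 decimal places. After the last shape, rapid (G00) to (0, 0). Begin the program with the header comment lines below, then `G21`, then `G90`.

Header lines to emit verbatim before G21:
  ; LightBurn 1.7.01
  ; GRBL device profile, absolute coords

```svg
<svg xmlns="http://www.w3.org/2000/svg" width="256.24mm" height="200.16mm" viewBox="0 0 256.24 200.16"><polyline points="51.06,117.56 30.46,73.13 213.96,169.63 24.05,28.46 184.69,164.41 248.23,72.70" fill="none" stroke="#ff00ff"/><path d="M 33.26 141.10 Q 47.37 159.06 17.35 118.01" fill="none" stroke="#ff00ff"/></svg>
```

; LightBurn 1.7.01
; GRBL device profile, absolute coords
G21
G90
G00 X51.06 Y82.60
M4 S749
G1 X30.46 Y127.03 F1322
G1 X213.96 Y30.53
G1 X24.05 Y171.70
G1 X184.69 Y35.75
G1 X248.23 Y127.46
M5
G00 X33.26 Y59.06
M4 S749
G1 X36.74 Y54.71 F1322
G1 X37.76 Y53.64
G1 X36.34 Y55.85
G1 X32.46 Y61.34
G1 X26.13 Y70.11
G1 X17.35 Y82.15
M5
G00 X0.00 Y0.00

1 u = 1 mm; y_m = 200.16 − y.

[1] `<polyline>` open polyline, #ff00ff→cut S749 F1322: (51.06,82.60) → (30.46,127.03) → (213.96,30.53) → (24.05,171.70) → (184.69,35.75) → (248.23,127.46)

[2] `<path>` quadratic bezier, #ff00ff→cut S749 F1322: (33.26,59.06) → (36.74,54.71) → (37.76,53.64) → (36.34,55.85) → (32.46,61.34) → (26.13,70.11) → (17.35,82.15)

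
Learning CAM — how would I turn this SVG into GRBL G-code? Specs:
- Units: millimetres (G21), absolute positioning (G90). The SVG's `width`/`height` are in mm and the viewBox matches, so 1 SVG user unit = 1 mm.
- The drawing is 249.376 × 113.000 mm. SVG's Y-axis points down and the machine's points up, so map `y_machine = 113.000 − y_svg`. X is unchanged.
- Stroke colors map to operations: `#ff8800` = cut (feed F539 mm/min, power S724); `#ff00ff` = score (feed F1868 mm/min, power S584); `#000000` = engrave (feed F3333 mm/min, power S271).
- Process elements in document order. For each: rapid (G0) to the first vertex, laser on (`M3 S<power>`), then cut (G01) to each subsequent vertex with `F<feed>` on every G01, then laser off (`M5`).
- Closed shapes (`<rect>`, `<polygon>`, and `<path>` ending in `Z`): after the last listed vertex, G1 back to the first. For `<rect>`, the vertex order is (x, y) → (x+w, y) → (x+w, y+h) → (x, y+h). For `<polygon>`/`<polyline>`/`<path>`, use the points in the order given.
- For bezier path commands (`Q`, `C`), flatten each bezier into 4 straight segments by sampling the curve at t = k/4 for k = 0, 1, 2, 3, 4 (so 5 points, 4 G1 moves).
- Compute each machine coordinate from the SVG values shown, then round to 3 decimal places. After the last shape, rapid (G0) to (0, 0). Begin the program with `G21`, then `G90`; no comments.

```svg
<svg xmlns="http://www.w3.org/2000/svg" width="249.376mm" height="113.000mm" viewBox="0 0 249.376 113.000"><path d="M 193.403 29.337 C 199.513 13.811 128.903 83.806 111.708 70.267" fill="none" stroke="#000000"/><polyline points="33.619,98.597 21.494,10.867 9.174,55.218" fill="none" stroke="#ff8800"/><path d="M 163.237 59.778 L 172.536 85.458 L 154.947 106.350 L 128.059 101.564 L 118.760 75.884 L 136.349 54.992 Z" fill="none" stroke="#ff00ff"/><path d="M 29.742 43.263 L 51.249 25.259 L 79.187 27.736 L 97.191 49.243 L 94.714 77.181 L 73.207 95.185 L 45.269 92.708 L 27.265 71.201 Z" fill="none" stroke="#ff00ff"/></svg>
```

1 u = 1 mm; y_m = 113.000 − y.

[1] `<path>` cubic bezier, #000000→engrave S271 F3333: (193.403,83.663) → (185.634,81.914) → (161.295,63.943) → (132.586,45.600) → (111.708,42.733)

[2] `<polyline>` open polyline, #ff8800→cut S724 F539: (33.619,14.403) → (21.494,102.133) → (9.174,57.782)

[3] `<path>` regular polygon, #ff00ff→score S584 F1868: (163.237,53.222) → (172.536,27.542) → (154.947,6.650) → (128.059,11.436) → (118.760,37.116) → (136.349,58.008) → (163.237,53.222) (closed)

[4] `<path>` regular polygon, #ff00ff→score S584 F1868: (29.742,69.737) → (51.249,87.741) → (79.187,85.264) → (97.191,63.757) → (94.714,35.819) → (73.207,17.815) → (45.269,20.292) → (27.265,41.799) → (29.742,69.737) (closed)

G21
G90
G0 X193.403 Y83.663
M3 S271
G01 X185.634 Y81.914 F3333
G01 X161.295 Y63.943 F3333
G01 X132.586 Y45.600 F3333
G01 X111.708 Y42.733 F3333
M5
G0 X33.619 Y14.403
M3 S724
G01 X21.494 Y102.133 F539
G01 X9.174 Y57.782 F539
M5
G0 X163.237 Y53.222
M3 S584
G01 X172.536 Y27.542 F1868
G01 X154.947 Y6.650 F1868
G01 X128.059 Y11.436 F1868
G01 X118.760 Y37.116 F1868
G01 X136.349 Y58.008 F1868
G01 X163.237 Y53.222 F1868
M5
G0 X29.742 Y69.737
M3 S584
G01 X51.249 Y87.741 F1868
G01 X79.187 Y85.264 F1868
G01 X97.191 Y63.757 F1868
G01 X94.714 Y35.819 F1868
G01 X73.207 Y17.815 F1868
G01 X45.269 Y20.292 F1868
G01 X27.265 Y41.799 F1868
G01 X29.742 Y69.737 F1868
M5
G0 X0.000 Y0.000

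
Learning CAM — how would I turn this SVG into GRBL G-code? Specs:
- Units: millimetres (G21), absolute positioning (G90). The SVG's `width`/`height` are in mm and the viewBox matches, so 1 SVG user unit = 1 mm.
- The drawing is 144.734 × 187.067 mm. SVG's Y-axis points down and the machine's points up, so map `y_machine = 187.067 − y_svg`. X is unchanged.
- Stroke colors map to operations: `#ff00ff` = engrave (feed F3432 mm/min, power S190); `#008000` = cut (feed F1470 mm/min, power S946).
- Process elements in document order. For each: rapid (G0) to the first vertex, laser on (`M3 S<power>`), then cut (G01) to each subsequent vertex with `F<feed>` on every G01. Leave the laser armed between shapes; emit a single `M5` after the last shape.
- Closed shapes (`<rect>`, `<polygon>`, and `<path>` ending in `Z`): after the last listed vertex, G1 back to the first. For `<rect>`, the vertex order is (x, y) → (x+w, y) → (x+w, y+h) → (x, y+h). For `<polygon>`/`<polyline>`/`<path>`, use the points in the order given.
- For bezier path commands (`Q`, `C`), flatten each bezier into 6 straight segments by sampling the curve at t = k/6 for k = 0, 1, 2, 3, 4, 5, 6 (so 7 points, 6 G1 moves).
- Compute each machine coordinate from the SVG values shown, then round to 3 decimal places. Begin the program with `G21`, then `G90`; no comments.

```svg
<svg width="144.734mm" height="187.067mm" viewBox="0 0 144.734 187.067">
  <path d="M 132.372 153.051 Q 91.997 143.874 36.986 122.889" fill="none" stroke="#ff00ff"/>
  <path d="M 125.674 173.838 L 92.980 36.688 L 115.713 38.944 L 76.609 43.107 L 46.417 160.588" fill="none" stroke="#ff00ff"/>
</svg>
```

G21
G90
G0 X132.372 Y34.016
M3 S190
G01 X118.507 Y37.403 F3432
G01 X103.829 Y41.446 F3432
G01 X88.338 Y46.145 F3432
G01 X72.034 Y51.500 F3432
G01 X54.916 Y57.511 F3432
G01 X36.986 Y64.178 F3432
G0 X125.674 Y13.229
M3 S190
G01 X92.980 Y150.379 F3432
G01 X115.713 Y148.123 F3432
G01 X76.609 Y143.960 F3432
G01 X46.417 Y26.479 F3432
M5

viewBox `0 0 144.734 187.067` with mm width/height → 1 unit = 1 mm. Flip: y_m = 187.067 − y_svg.

**Shape 1** — `<path>` quadratic bezier, stroke `#ff00ff` → engrave (S190, F3432). Control points (SVG): P0=(132.372,153.051), P1=(91.997,143.874), P2=(36.986,122.889); sampled at t=k/6. Machine vertices: (132.372,34.016) → (118.507,37.403) → (103.829,41.446) → (88.338,46.145) → (72.034,51.500) → (54.916,57.511) → (36.986,64.178). Open path.

**Shape 2** — `<path>` open polyline, stroke `#ff00ff` → engrave (S190, F3432). Machine vertices: (125.674,13.229) → (92.980,150.379) → (115.713,148.123) → (76.609,143.960) → (46.417,26.479). Open path.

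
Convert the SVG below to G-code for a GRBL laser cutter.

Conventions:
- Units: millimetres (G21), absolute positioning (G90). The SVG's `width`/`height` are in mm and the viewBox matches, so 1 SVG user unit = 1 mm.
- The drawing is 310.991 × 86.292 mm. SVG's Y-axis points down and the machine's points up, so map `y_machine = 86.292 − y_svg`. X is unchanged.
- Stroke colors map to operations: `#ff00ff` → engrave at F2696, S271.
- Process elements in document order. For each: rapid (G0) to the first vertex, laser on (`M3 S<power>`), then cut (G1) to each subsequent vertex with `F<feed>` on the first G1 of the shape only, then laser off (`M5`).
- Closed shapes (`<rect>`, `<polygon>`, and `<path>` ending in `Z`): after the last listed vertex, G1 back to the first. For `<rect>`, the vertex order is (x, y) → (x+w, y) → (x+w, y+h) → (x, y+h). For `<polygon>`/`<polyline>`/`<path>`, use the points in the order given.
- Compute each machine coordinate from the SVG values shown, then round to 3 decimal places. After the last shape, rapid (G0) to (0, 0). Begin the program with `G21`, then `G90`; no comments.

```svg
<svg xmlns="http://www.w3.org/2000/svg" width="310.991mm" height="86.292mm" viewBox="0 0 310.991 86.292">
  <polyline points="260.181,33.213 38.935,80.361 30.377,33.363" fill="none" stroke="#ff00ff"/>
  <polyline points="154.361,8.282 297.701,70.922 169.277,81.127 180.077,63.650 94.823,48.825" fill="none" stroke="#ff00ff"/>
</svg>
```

G21
G90
G0 X260.181 Y53.079
M3 S271
G1 X38.935 Y5.931 F2696
G1 X30.377 Y52.929
M5
G0 X154.361 Y78.010
M3 S271
G1 X297.701 Y15.370 F2696
G1 X169.277 Y5.165
G1 X180.077 Y22.642
G1 X94.823 Y37.467
M5
G0 X0.000 Y0.000

1 u = 1 mm; y_m = 86.292 − y.

[1] `<polyline>` open polyline, #ff00ff→engrave S271 F2696: (260.181,53.079) → (38.935,5.931) → (30.377,52.929)

[2] `<polyline>` open polyline, #ff00ff→engrave S271 F2696: (154.361,78.010) → (297.701,15.370) → (169.277,5.165) → (180.077,22.642) → (94.823,37.467)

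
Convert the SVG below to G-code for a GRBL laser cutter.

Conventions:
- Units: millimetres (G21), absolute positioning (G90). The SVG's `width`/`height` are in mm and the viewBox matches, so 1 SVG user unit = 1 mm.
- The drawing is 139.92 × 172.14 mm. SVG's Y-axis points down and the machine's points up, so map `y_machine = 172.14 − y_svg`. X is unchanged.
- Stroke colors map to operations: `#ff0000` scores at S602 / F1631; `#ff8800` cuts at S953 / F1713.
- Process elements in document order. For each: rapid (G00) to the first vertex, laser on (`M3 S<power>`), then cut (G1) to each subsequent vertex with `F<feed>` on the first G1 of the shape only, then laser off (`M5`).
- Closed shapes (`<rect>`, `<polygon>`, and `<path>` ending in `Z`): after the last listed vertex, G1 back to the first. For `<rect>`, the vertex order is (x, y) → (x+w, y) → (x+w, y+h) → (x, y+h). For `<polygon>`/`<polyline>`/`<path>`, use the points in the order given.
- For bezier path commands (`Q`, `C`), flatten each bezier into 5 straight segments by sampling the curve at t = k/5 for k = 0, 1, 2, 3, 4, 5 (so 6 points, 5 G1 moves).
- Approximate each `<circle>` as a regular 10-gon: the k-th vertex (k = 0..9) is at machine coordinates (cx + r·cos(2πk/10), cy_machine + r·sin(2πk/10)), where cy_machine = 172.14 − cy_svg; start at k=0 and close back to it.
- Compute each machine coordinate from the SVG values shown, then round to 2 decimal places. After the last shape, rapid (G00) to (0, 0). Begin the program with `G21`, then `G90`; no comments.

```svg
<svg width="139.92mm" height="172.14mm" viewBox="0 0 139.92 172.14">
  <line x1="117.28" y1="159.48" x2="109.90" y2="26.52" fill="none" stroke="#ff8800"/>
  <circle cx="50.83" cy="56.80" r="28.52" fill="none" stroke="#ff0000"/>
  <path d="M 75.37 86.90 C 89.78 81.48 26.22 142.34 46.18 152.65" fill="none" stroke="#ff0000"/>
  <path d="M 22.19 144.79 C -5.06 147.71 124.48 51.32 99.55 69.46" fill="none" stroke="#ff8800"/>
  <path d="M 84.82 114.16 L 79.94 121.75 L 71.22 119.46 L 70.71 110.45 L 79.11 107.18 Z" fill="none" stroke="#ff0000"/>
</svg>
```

G21
G90
G00 X117.28 Y12.66
M3 S953
G1 X109.90 Y145.62 F1713
M5
G00 X79.35 Y115.34
M3 S602
G1 X73.90 Y132.10 F1631
G1 X59.64 Y142.46
G1 X42.02 Y142.46
G1 X27.76 Y132.10
G1 X22.31 Y115.34
G1 X27.76 Y98.58
G1 X42.02 Y88.22
G1 X59.64 Y88.22
G1 X73.90 Y98.58
G1 X79.35 Y115.34
M5
G00 X75.37 Y85.24
M3 S602
G1 X75.95 Y81.47 F1631
G1 X65.57 Y67.41
G1 X51.98 Y48.65
G1 X42.93 Y30.81
G1 X46.18 Y19.49
M5
G00 X22.19 Y27.35
M3 S953
G1 X22.16 Y35.80 F1713
G1 X44.83 Y57.83
G1 X75.24 Y83.16
G1 X98.46 Y101.53
G1 X99.55 Y102.68
M5
G00 X84.82 Y57.98
M3 S602
G1 X79.94 Y50.39 F1631
G1 X71.22 Y52.68
G1 X70.71 Y61.69
G1 X79.11 Y64.96
G1 X84.82 Y57.98
M5
G00 X0.00 Y0.00

viewBox `0 0 139.92 172.14` with mm width/height → 1 unit = 1 mm. Flip: y_m = 172.14 − y_svg.

**Shape 1** — `<line>` line segment, stroke `#ff8800` → cut (S953, F1713). Machine vertices: (117.28,12.66) → (109.90,145.62). Open path.

**Shape 2** — `<circle>` circle, stroke `#ff0000` → score (S602, F1631). Machine vertices: (79.35,115.34) → (73.90,132.10) → (59.64,142.46) → (42.02,142.46) → (27.76,132.10) → (22.31,115.34) → (27.76,98.58) → (42.02,88.22) → (59.64,88.22) → (73.90,98.58) → (79.35,115.34). Closed: final G1 returns to the first vertex.

**Shape 3** — `<path>` cubic bezier, stroke `#ff0000` → score (S602, F1631). Control points (SVG): P0=(75.37,86.90), P1=(89.78,81.48), P2=(26.22,142.34), P3=(46.18,152.65); sampled at t=k/5. Machine vertices: (75.37,85.24) → (75.95,81.47) → (65.57,67.41) → (51.98,48.65) → (42.93,30.81) → (46.18,19.49). Open path.

**Shape 4** — `<path>` cubic bezier, stroke `#ff8800` → cut (S953, F1713). Control points (SVG): P0=(22.19,144.79), P1=(-5.06,147.71), P2=(124.48,51.32), P3=(99.55,69.46); sampled at t=k/5. Machine vertices: (22.19,27.35) → (22.16,35.80) → (44.83,57.83) → (75.24,83.16) → (98.46,101.53) → (99.55,102.68). Open path.

**Shape 5** — `<path>` regular polygon, stroke `#ff0000` → score (S602, F1631). Machine vertices: (84.82,57.98) → (79.94,50.39) → (71.22,52.68) → (70.71,61.69) → (79.11,64.96) → (84.82,57.98). Closed: final G1 returns to the first vertex.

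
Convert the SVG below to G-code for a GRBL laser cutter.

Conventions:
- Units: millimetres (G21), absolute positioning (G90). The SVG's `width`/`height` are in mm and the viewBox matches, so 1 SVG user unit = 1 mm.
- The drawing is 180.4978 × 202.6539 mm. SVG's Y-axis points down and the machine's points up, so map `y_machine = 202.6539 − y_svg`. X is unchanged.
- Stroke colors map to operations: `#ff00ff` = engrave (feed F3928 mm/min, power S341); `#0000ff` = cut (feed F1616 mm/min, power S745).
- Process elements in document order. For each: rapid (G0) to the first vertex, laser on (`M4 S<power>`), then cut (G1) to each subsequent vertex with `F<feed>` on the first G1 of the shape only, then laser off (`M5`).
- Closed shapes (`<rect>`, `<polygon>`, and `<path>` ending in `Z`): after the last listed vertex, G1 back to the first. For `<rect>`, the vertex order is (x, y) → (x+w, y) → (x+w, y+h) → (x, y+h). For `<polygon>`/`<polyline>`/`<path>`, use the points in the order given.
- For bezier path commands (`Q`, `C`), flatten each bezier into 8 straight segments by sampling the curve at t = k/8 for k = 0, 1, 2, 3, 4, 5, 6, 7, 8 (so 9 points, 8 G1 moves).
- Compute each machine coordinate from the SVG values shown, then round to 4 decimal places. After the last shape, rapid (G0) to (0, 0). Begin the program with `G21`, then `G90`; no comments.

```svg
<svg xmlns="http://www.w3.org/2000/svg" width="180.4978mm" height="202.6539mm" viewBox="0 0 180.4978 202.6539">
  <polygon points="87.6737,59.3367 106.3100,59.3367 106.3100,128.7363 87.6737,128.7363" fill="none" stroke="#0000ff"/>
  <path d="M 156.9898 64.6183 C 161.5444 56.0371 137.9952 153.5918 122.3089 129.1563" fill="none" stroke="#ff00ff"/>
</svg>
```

G21
G90
G0 X87.6737 Y143.3172
M4 S745
G1 X106.3100 Y143.3172 F1616
G1 X106.3100 Y73.9176
G1 X87.6737 Y73.9176
G1 X87.6737 Y143.3172
M5
G0 X156.9898 Y138.0356
M4 S341
G1 X157.4507 Y136.7240 F3928
G1 X155.6983 Y128.1355
G1 X152.1541 Y114.9435
G1 X147.2397 Y99.8212
G1 X141.3765 Y85.4422
G1 X134.9859 Y74.4797
G1 X128.4896 Y69.6070
G1 X122.3089 Y73.4976
M5
G0 X0.0000 Y0.0000

Since the viewBox matches the mm dimensions, user units are millimetres directly. The only transform is the Y-flip y_m = 202.6539 − y_svg.

Shape 1 is a rectangle drawn with `<polygon>`. Its stroke #0000ff means cut at S745, F1616. After flipping Y the toolpath is (87.6737,143.3172) → (106.3100,143.3172) → (106.3100,73.9176) → (87.6737,73.9176) → (87.6737,143.3172), returning to the start.

Shape 2 is a cubic bezier drawn with `<path>`. Its stroke #ff00ff means engrave at S341, F3928. After flipping Y the toolpath is (156.9898,138.0356) → (157.4507,136.7240) → (155.6983,128.1355) → (152.1541,114.9435) → (147.2397,99.8212) → (141.3765,85.4422) → (134.9859,74.4797) → (128.4896,69.6070) → (122.3089,73.4976).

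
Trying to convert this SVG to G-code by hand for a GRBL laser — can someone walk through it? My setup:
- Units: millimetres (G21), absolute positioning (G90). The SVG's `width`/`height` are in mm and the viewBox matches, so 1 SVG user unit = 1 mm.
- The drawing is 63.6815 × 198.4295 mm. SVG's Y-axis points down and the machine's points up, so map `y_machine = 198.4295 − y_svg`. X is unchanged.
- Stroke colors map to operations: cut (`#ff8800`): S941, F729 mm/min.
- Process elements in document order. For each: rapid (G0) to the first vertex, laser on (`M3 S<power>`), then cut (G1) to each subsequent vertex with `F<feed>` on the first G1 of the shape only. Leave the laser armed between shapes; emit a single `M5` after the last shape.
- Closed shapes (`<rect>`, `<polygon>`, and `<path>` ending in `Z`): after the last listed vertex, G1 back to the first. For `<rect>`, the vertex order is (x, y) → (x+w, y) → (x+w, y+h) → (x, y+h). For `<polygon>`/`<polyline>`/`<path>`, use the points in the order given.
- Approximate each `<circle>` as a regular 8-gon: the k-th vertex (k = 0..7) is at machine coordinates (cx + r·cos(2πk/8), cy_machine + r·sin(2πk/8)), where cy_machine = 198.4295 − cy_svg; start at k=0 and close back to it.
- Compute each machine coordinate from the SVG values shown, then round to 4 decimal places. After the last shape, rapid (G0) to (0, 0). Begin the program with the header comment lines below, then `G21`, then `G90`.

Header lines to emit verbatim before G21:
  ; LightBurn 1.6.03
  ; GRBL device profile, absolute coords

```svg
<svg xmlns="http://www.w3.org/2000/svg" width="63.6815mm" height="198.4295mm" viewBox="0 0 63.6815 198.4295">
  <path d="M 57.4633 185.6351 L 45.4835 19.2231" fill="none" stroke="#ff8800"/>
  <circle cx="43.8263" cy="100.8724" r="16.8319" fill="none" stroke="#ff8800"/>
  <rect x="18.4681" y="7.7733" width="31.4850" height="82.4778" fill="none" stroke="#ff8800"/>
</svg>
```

Since the viewBox matches the mm dimensions, user units are millimetres directly. The only transform is the Y-flip y_m = 198.4295 − y_svg.

Shape 1 is a line segment drawn with `<path>`. Its stroke #ff8800 means cut at S941, F729. After flipping Y the toolpath is (57.4633,12.7944) → (45.4835,179.2064).

Shape 2 is a circle drawn with `<circle>`. Its stroke #ff8800 means cut at S941, F729. After flipping Y the toolpath is (60.6582,97.5571) → (55.7283,109.4591) → (43.8263,114.3890) → (31.9243,109.4591) → (26.9944,97.5571) → (31.9243,85.6551) → (43.8263,80.7252) → (55.7283,85.6551) → (60.6582,97.5571), returning to the start.

Shape 3 is a rectangle drawn with `<rect>`. Its stroke #ff8800 means cut at S941, F729. After flipping Y the toolpath is (18.4681,190.6562) → (49.9531,190.6562) → (49.9531,108.1784) → (18.4681,108.1784) → (18.4681,190.6562), returning to the start.

; LightBurn 1.6.03
; GRBL device profile, absolute coords
G21
G90
G0 X57.4633 Y12.7944
M3 S941
G1 X45.4835 Y179.2064 F729
G0 X60.6582 Y97.5571
M3 S941
G1 X55.7283 Y109.4591 F729
G1 X43.8263 Y114.3890
G1 X31.9243 Y109.4591
G1 X26.9944 Y97.5571
G1 X31.9243 Y85.6551
G1 X43.8263 Y80.7252
G1 X55.7283 Y85.6551
G1 X60.6582 Y97.5571
G0 X18.4681 Y190.6562
M3 S941
G1 X49.9531 Y190.6562 F729
G1 X49.9531 Y108.1784
G1 X18.4681 Y108.1784
G1 X18.4681 Y190.6562
M5
G0 X0.0000 Y0.0000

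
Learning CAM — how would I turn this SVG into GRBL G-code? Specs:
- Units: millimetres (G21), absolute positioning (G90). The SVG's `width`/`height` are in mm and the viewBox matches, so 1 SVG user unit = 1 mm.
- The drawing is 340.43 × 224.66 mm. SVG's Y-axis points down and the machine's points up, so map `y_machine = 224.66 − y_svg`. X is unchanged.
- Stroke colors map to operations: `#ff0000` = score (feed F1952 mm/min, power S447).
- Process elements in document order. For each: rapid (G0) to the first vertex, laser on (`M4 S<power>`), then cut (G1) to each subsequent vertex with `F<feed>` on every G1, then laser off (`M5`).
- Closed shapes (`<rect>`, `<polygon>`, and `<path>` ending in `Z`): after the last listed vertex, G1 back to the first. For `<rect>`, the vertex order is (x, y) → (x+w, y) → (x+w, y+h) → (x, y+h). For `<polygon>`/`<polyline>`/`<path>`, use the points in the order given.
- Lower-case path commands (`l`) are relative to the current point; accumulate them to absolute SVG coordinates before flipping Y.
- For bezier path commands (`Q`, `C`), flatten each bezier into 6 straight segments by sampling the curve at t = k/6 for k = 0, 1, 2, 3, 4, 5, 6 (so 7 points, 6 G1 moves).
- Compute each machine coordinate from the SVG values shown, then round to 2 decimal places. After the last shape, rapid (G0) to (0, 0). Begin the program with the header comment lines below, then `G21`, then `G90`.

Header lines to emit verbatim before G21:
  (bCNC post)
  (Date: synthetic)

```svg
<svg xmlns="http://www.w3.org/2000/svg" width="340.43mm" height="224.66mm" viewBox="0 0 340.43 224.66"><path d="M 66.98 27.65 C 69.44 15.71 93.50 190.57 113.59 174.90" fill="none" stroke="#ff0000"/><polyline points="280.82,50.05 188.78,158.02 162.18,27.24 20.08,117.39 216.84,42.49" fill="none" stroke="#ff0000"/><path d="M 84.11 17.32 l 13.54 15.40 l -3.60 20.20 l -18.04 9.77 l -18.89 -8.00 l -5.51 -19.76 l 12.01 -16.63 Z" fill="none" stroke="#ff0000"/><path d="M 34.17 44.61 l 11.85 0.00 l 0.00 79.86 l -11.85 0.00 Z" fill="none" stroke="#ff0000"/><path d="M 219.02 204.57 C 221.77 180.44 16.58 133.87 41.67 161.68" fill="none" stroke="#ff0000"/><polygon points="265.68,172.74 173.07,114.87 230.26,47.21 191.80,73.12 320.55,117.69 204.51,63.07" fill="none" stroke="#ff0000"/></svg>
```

(bCNC post)
(Date: synthetic)
G21
G90
G0 X66.98 Y197.01
M4 S447
G1 X69.89 Y189.16 F1952
G1 X75.69 Y160.66 F1952
G1 X83.67 Y121.99 F1952
G1 X93.12 Y83.62 F1952
G1 X103.33 Y56.06 F1952
G1 X113.59 Y49.76 F1952
M5
G0 X280.82 Y174.61
M4 S447
G1 X188.78 Y66.64 F1952
G1 X162.18 Y197.42 F1952
G1 X20.08 Y107.27 F1952
G1 X216.84 Y182.17 F1952
M5
G0 X84.11 Y207.34
M4 S447
G1 X97.65 Y191.94 F1952
G1 X94.05 Y171.74 F1952
G1 X76.01 Y161.97 F1952
G1 X57.12 Y169.97 F1952
G1 X51.61 Y189.73 F1952
G1 X63.62 Y206.36 F1952
G1 X84.11 Y207.34 F1952
M5
G0 X34.17 Y180.05
M4 S447
G1 X46.02 Y180.05 F1952
G1 X46.02 Y100.19 F1952
G1 X34.17 Y100.19 F1952
G1 X34.17 Y180.05 F1952
M5
G0 X219.02 Y20.09
M4 S447
G1 X205.10 Y33.58 F1952
G1 X168.69 Y48.11 F1952
G1 X121.97 Y61.01 F1952
G1 X77.11 Y69.58 F1952
G1 X46.29 Y71.13 F1952
G1 X41.67 Y62.98 F1952
M5
G0 X265.68 Y51.92
M4 S447
G1 X173.07 Y109.79 F1952
G1 X230.26 Y177.45 F1952
G1 X191.80 Y151.54 F1952
G1 X320.55 Y106.97 F1952
G1 X204.51 Y161.59 F1952
G1 X265.68 Y51.92 F1952
M5
G0 X0.00 Y0.00

viewBox `0 0 340.43 224.66` with mm width/height → 1 unit = 1 mm. Flip: y_m = 224.66 − y_svg.

**Shape 1** — `<path>` cubic bezier, stroke `#ff0000` → score (S447, F1952). Control points (SVG): P0=(66.98,27.65), P1=(69.44,15.71), P2=(93.50,190.57), P3=(113.59,174.90); sampled at t=k/6. Machine vertices: (66.98,197.01) → (69.89,189.16) → (75.69,160.66) → (83.67,121.99) → (93.12,83.62) → (103.33,56.06) → (113.59,49.76). Open path.

**Shape 2** — `<polyline>` open polyline, stroke `#ff0000` → score (S447, F1952). Machine vertices: (280.82,174.61) → (188.78,66.64) → (162.18,197.42) → (20.08,107.27) → (216.84,182.17). Open path.

**Shape 3** — `<path>` regular polygon, stroke `#ff0000` → score (S447, F1952). Machine vertices: (84.11,207.34) → (97.65,191.94) → (94.05,171.74) → (76.01,161.97) → (57.12,169.97) → (51.61,189.73) → (63.62,206.36) → (84.11,207.34). Closed: final G1 returns to the first vertex.

**Shape 4** — `<path>` rectangle, stroke `#ff0000` → score (S447, F1952). Machine vertices: (34.17,180.05) → (46.02,180.05) → (46.02,100.19) → (34.17,100.19) → (34.17,180.05). Closed: final G1 returns to the first vertex.

**Shape 5** — `<path>` cubic bezier, stroke `#ff0000` → score (S447, F1952). Control points (SVG): P0=(219.02,204.57), P1=(221.77,180.44), P2=(16.58,133.87), P3=(41.67,161.68); sampled at t=k/6. Machine vertices: (219.02,20.09) → (205.10,33.58) → (168.69,48.11) → (121.97,61.01) → (77.11,69.58) → (46.29,71.13) → (41.67,62.98). Open path.

**Shape 6** — `<polygon>` closed polygon, stroke `#ff0000` → score (S447, F1952). Machine vertices: (265.68,51.92) → (173.07,109.79) → (230.26,177.45) → (191.80,151.54) → (320.55,106.97) → (204.51,161.59) → (265.68,51.92). Closed: final G1 returns to the first vertex.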